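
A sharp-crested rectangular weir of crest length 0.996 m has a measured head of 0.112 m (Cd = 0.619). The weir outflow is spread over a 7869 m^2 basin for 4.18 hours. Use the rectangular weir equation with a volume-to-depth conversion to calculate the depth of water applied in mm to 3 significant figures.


Approach: apply the rectangular weir equation with a volume-to-depth conversion, Q = (2/3)*Cd*L*sqrt(2g)*H^1.5; d = Q*t/A * 1000.
Step 1 — weir discharge:
  Q = (2/3)*0.619*0.996*sqrt(2*9.81)*0.112^1.5 = 0.068239 m^3/s
Step 2 — volume: V = 0.068239 * 4.18*3600 = 1026.9 m^3
Step 3 — depth: d = V/A * 1000 = 1026.9/7869 * 1000 = 130 mm
Therefore the depth of water applied = 130 mm.


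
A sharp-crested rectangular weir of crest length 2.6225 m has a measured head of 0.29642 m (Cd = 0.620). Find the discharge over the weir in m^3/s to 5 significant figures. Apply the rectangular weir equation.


Approach: apply the rectangular weir equation, Q = (2/3)*Cd*L*sqrt(2g)*H^1.5.
Q = (2/3)*0.620*2.6225*sqrt(2*9.81)*0.29642^1.5 = 0.77487 m^3/s
Therefore the discharge over the weir = 0.77487 m^3/s.


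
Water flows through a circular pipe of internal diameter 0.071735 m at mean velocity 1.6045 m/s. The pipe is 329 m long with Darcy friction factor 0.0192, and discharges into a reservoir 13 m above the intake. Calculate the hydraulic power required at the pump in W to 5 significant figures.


Approach: apply continuity + Darcy-Weisbach + hydraulic power, Q = A*v; hf = f*(L/D)*(v^2/(2g)); H = static + hf; P = rho*g*Q*H.
Step 1 — flow rate (continuity, Q = A*v):
  A = pi*(0.071735/2)^2 = 0.004041588 m^2
  Q = 0.004041588 * 1.6045 = 0.006484729 m^3/s
Step 2 — friction head loss (Darcy-Weisbach):
  hf = 0.0192 * (329/0.071735) * (1.6045^2 / (2*9.81))
  hf = 11.55438 m
Step 3 — total head: H = 13 + 11.55438 = 24.55438 m
Step 4 — hydraulic power (P = rho*g*Q*H):
  P = 1000 * 9.81 * 0.006484729 * 24.55438 = 1562.0 W
Therefore the hydraulic power required at the pump = 1562.0 W.


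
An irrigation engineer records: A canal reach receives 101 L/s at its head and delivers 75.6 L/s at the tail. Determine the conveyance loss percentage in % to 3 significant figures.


Approach: apply the conveyance loss ratio, loss% = ((Q_head - Q_tail)/Q_head)*100.
loss = ((101 - 75.6)/101)*100 = 25.1 %
Therefore the conveyance loss percentage = 25.1 %.


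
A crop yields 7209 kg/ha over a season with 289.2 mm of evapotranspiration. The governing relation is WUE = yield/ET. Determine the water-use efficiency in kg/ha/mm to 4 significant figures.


WUE = 7209 / 289.2 = 24.93 kg/ha/mm
Therefore the water-use efficiency = 24.93 kg/ha/mm.


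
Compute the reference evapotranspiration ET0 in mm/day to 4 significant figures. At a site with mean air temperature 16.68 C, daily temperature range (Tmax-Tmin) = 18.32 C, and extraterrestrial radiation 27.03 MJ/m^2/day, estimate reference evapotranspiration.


Approach: apply the Hargreaves-Samani method, ET0 = 0.0023*(Tmean+17.8)*sqrt(Tmax-Tmin)*0.408*Ra.
ET0 = 0.0023*(16.68+17.8)*sqrt(18.32)*0.408*27.03 = 3.743 mm/day
Therefore the reference evapotranspiration ET0 = 3.743 mm/day.


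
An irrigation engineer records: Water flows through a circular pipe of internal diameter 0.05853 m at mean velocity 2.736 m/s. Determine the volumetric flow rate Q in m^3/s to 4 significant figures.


Approach: apply the continuity equation for pipe flow, Q = A * v with A = pi*(D/2)^2.
A = pi*(0.05853/2)^2 = 0.00269059 m^2
Q = 0.00269059 * 2.736 = 0.007361 m^3/s
Therefore the volumetric flow rate Q = 0.007361 m^3/s.


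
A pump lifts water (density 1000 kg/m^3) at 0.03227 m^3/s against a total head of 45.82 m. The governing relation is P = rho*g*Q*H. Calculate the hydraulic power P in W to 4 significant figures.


P = 1000 * 9.81 * 0.03227 * 45.82 = 14510 W
Therefore the hydraulic power P = 14510 W.


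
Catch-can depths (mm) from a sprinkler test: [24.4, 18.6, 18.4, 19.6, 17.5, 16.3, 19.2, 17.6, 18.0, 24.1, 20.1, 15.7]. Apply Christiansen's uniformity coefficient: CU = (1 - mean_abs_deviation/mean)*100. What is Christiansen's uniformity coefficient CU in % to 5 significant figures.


mean = 19.12500 mm
mean |d_i - mean| = 1.962500 mm
CU = (1 - 1.962500/19.12500)*100 = 89.739 %
Therefore Christiansen's uniformity coefficient CU = 89.739 %.


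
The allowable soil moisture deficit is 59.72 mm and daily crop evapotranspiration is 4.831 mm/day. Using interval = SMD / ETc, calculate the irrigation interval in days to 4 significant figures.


interval = 59.72 / 4.831 = 12.36 days
Therefore the irrigation interval = 12.36 days.


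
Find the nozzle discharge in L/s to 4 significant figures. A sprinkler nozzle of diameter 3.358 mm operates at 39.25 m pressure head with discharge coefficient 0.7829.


Approach: apply the orifice equation, Q = Cd*A*sqrt(2*g*h), A = pi*(d/2)^2.
A = pi*(3.358e-3/2)^2 = 8.85628e-06 m^2
Q = 0.7829 * 8.85628e-06 * sqrt(2*9.81*39.25) * 1000 = 0.1924 L/s
Therefore the nozzle discharge = 0.1924 L/s.


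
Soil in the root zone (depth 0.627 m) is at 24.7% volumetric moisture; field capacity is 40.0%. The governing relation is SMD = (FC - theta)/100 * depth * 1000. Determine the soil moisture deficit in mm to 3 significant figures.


SMD = (40.0 - 24.7)/100 * 0.627 * 1000 = 95.9 mm
Therefore the soil moisture deficit = 95.9 mm.


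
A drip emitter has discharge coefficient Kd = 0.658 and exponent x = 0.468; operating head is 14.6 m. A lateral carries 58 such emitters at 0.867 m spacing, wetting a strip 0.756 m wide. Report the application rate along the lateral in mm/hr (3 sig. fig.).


Approach: apply the emitter equation with a lateral mass balance, q = Kd*h^x; Q = n*q; rate = Q/(n*spacing*width).
Step 1 — single emitter flow (q = Kd*h^x):
  q = 0.658 * 14.6^0.468 = 2.3075 L/hr
Step 2 — total lateral flow: Q = 58 * 2.3075 = 133.84 L/hr
Step 3 — wetted area: A = 58 * 0.867 * 0.756 = 38.016 m^2
Step 4 — application rate: Q/A = 133.84/38.016 = 3.52 mm/hr
Therefore the application rate along the lateral = 3.52 mm/hr.


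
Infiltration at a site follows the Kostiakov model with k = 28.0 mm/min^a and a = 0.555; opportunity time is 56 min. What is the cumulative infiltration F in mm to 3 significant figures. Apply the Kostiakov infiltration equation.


Approach: apply the Kostiakov infiltration equation, F = k*t^a.
F = 28.0 * 56^0.555 = 261 mm
Therefore the cumulative infiltration F = 261 mm.


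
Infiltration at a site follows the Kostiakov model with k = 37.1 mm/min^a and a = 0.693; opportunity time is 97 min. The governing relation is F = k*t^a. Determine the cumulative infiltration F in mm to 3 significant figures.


F = 37.1 * 97^0.693 = 884 mm
Therefore the cumulative infiltration F = 884 mm.


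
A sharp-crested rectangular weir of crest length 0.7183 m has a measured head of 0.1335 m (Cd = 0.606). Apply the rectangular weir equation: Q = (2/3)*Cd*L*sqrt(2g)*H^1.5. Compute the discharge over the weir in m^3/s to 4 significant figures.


Q = (2/3)*0.606*0.7183*sqrt(2*9.81)*0.1335^1.5 = 0.06270 m^3/s
Therefore the discharge over the weir = 0.06270 m^3/s.


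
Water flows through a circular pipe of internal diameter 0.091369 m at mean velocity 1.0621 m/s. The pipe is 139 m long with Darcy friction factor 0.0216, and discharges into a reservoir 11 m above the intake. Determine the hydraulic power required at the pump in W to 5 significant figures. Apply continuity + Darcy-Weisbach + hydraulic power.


Approach: apply continuity + Darcy-Weisbach + hydraulic power, Q = A*v; hf = f*(L/D)*(v^2/(2g)); H = static + hf; P = rho*g*Q*H.
Step 1 — flow rate (continuity, Q = A*v):
  A = pi*(0.091369/2)^2 = 0.006556735 m^2
  Q = 0.006556735 * 1.0621 = 0.006963908 m^3/s
Step 2 — friction head loss (Darcy-Weisbach):
  hf = 0.0216 * (139/0.091369) * (1.0621^2 / (2*9.81))
  hf = 1.889302 m
Step 3 — total head: H = 11 + 1.889302 = 12.88930 m
Step 4 — hydraulic power (P = rho*g*Q*H):
  P = 1000 * 9.81 * 0.006963908 * 12.88930 = 880.54 W
Therefore the hydraulic power required at the pump = 880.54 W.


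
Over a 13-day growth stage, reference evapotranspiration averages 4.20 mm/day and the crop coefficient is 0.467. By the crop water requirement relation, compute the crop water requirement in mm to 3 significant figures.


Approach: apply the crop water requirement relation, CWR = ET0 * Kc * days.
CWR = 4.20 * 0.467 * 13 = 25.5 mm
Therefore the crop water requirement = 25.5 mm.


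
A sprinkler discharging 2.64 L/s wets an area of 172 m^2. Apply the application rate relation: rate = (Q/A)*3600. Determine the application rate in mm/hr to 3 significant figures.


rate = (2.64 / 172) * 3600 = 55.3 mm/hr
Therefore the application rate = 55.3 mm/hr.


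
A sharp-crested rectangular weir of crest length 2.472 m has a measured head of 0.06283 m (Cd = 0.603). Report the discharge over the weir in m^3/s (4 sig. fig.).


Approach: apply the rectangular weir equation, Q = (2/3)*Cd*L*sqrt(2g)*H^1.5.
Q = (2/3)*0.603*2.472*sqrt(2*9.81)*0.06283^1.5 = 0.06932 m^3/s
Therefore the discharge over the weir = 0.06932 m^3/s.


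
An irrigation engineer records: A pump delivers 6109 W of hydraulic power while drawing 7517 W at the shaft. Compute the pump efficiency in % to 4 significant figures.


Approach: apply the efficiency ratio, eta = (P_out/P_in)*100.
eta = (6109 / 7517) * 100 = 81.27 %
Therefore the pump efficiency = 81.27 %.


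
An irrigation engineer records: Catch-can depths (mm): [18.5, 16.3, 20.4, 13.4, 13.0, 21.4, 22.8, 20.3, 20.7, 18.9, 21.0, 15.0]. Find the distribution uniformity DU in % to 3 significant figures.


Approach: apply the low-quarter distribution uniformity, DU = (mean of lowest quarter of readings / overall mean)*100.
sorted lowest 3 of 12: [13.0, 13.4, 15.0] -> mean = 13.800 mm
overall mean = 18.475 mm
DU = (13.800/18.475)*100 = 74.7 %
Therefore the distribution uniformity DU = 74.7 %.


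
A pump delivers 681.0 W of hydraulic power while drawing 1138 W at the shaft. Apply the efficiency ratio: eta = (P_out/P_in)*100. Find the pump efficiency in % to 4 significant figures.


eta = (681.0 / 1138) * 100 = 59.84 %
Therefore the pump efficiency = 59.84 %.


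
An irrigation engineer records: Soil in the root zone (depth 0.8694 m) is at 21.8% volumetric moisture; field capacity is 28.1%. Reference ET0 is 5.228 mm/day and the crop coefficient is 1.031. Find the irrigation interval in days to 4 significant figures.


Approach: apply soil-water budget scheduling, SMD = (FC-theta)/100*depth*1000; ETc = ET0*Kc; interval = SMD/ETc.
Step 1 — soil moisture deficit:
  SMD = (28.1 - 21.8)/100 * 0.8694 * 1000 = 54.7722 mm
Step 2 — daily crop ET (ETc = ET0*Kc):
  ETc = 5.228 * 1.031 = 5.39007 mm/day
Step 3 — irrigation interval (SMD/ETc):
  interval = 54.7722 / 5.39007 = 10.16 days
Therefore the irrigation interval = 10.16 days.


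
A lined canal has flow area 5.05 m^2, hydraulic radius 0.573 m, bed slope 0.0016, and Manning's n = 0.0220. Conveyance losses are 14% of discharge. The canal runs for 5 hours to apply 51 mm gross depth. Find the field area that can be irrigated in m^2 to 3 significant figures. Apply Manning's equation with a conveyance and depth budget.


Approach: apply Manning's equation with a conveyance and depth budget, Q = (1/n)*A*R^(2/3)*S^(1/2); Q_field = Q*(1-loss); Area = Q_field*t/(d/1000).
Step 1 — canal discharge (Manning's equation):
  Q = (1/0.0220) * 5.05 * 0.573^(2/3) * 0.0016^(1/2) = 6.3343 m^3/s
Step 2 — delivered flow: Q_field = 6.3343*(1 - 14/100) = 5.4475 m^3/s
Step 3 — volume delivered: V = 5.4475 * 5*3600 = 98055 m^3
Step 4 — area served: A = V / (depth/1000) = 98055 / 0.051 = 1920000 m^2
Therefore the field area that can be irrigated = 1920000 m^2.


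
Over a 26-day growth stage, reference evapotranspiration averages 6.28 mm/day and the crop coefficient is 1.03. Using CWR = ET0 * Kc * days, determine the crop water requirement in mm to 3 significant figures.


CWR = 6.28 * 1.03 * 26 = 168 mm
Therefore the crop water requirement = 168 mm.


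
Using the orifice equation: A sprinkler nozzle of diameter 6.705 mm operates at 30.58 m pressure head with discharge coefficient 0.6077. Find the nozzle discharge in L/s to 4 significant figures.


Approach: apply the orifice equation, Q = Cd*A*sqrt(2*g*h), A = pi*(d/2)^2.
A = pi*(6.705e-3/2)^2 = 3.53092e-05 m^2
Q = 0.6077 * 3.53092e-05 * sqrt(2*9.81*30.58) * 1000 = 0.5256 L/s
Therefore the nozzle discharge = 0.5256 L/s.


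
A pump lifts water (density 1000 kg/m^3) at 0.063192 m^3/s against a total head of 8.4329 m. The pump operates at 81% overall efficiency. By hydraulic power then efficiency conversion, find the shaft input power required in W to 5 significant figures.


Approach: apply hydraulic power then efficiency conversion, P = rho*g*Q*H; P_in = P/eta.
Step 1 — hydraulic power (P = rho*g*Q*H):
  P = 1000 * 9.81 * 0.063192 * 8.4329 = 5227.669 W
Step 2 — input power: P_in = P/eta = 5227.669 / 0.81 = 6453.9 W
Therefore the shaft input power required = 6453.9 W.


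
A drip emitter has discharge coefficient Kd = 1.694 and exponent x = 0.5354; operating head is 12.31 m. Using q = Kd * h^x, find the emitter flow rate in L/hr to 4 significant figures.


q = 1.694 * 12.31^0.5354 = 6.496 L/hr
Therefore the emitter flow rate = 6.496 L/hr.


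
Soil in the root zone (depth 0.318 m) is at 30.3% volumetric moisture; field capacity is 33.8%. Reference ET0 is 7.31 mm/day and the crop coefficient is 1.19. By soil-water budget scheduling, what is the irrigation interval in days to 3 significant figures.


Approach: apply soil-water budget scheduling, SMD = (FC-theta)/100*depth*1000; ETc = ET0*Kc; interval = SMD/ETc.
Step 1 — soil moisture deficit:
  SMD = (33.8 - 30.3)/100 * 0.318 * 1000 = 11.130 mm
Step 2 — daily crop ET (ETc = ET0*Kc):
  ETc = 7.31 * 1.19 = 8.6989 mm/day
Step 3 — irrigation interval (SMD/ETc):
  interval = 11.130 / 8.6989 = 1.28 days
Therefore the irrigation interval = 1.28 days.


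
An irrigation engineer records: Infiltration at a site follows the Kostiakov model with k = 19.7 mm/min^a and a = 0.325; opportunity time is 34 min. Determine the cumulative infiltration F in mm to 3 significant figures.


Approach: apply the Kostiakov infiltration equation, F = k*t^a.
F = 19.7 * 34^0.325 = 62.0 mm
Therefore the cumulative infiltration F = 62.0 mm.


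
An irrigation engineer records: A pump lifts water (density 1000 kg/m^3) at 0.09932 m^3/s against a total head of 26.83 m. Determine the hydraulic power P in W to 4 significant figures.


Approach: apply the hydraulic power relation, P = rho*g*Q*H.
P = 1000 * 9.81 * 0.09932 * 26.83 = 26140 W
Therefore the hydraulic power P = 26140 W.


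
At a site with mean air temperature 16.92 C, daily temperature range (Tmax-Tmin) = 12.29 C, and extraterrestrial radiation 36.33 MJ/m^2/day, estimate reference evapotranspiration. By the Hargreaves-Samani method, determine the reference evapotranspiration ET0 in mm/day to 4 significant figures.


Approach: apply the Hargreaves-Samani method, ET0 = 0.0023*(Tmean+17.8)*sqrt(Tmax-Tmin)*0.408*Ra.
ET0 = 0.0023*(16.92+17.8)*sqrt(12.29)*0.408*36.33 = 4.150 mm/day
Therefore the reference evapotranspiration ET0 = 4.150 mm/day.


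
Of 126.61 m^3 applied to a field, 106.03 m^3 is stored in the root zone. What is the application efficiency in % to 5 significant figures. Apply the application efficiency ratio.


Approach: apply the application efficiency ratio, Ea = (stored/applied)*100.
Ea = (106.03/126.61)*100 = 83.745 %
Therefore the application efficiency = 83.745 %.


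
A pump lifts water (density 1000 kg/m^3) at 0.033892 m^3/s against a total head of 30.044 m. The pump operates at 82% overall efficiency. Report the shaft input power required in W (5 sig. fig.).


Approach: apply hydraulic power then efficiency conversion, P = rho*g*Q*H; P_in = P/eta.
Step 1 — hydraulic power (P = rho*g*Q*H):
  P = 1000 * 9.81 * 0.033892 * 30.044 = 9989.045 W
Step 2 — input power: P_in = P/eta = 9989.045 / 0.82 = 12182 W
Therefore the shaft input power required = 12182 W.


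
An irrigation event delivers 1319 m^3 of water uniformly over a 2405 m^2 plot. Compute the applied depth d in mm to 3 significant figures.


Approach: apply depth from volume over area, d = (V/A)*1000.
d = (1319 / 2405) * 1000 = 548 mm
Therefore the applied depth d = 548 mm.


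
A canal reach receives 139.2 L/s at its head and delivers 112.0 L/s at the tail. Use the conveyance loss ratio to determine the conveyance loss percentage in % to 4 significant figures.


Approach: apply the conveyance loss ratio, loss% = ((Q_head - Q_tail)/Q_head)*100.
loss = ((139.2 - 112.0)/139.2)*100 = 19.54 %
Therefore the conveyance loss percentage = 19.54 %.


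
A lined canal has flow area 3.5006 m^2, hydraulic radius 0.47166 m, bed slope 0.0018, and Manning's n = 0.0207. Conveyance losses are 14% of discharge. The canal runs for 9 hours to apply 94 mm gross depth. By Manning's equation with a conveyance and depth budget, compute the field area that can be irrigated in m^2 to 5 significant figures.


Approach: apply Manning's equation with a conveyance and depth budget, Q = (1/n)*A*R^(2/3)*S^(1/2); Q_field = Q*(1-loss); Area = Q_field*t/(d/1000).
Step 1 — canal discharge (Manning's equation):
  Q = (1/0.0207) * 3.5006 * 0.47166^(2/3) * 0.0018^(1/2) = 4.347382 m^3/s
Step 2 — delivered flow: Q_field = 4.347382*(1 - 14/100) = 3.738748 m^3/s
Step 3 — volume delivered: V = 3.738748 * 9*3600 = 121135.4 m^3
Step 4 — area served: A = V / (depth/1000) = 121135.4 / 0.094 = 1288700 m^2
Therefore the field area that can be irrigated = 1288700 m^2.


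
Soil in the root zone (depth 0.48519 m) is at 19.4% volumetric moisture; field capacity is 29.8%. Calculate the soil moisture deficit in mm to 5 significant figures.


Approach: apply the soil moisture deficit relation, SMD = (FC - theta)/100 * depth * 1000.
SMD = (29.8 - 19.4)/100 * 0.48519 * 1000 = 50.460 mm
Therefore the soil moisture deficit = 50.460 mm.


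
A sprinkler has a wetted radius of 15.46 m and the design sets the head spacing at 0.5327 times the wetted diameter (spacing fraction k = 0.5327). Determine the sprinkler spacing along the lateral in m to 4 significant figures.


Approach: apply the sprinkler spacing rule (spacing as a fraction of wetted diameter), S = k*(2*R).
S = 0.5327 * (2 * 15.46) = 16.47 m
Therefore the sprinkler spacing along the lateral = 16.47 m.


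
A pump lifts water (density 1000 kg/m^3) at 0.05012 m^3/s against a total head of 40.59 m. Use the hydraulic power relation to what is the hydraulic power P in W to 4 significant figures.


Approach: apply the hydraulic power relation, P = rho*g*Q*H.
P = 1000 * 9.81 * 0.05012 * 40.59 = 19960 W
Therefore the hydraulic power P = 19960 W.


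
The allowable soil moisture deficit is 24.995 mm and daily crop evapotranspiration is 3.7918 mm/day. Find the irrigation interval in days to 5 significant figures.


Approach: apply the irrigation interval relation, interval = SMD / ETc.
interval = 24.995 / 3.7918 = 6.5919 days
Therefore the irrigation interval = 6.5919 days.


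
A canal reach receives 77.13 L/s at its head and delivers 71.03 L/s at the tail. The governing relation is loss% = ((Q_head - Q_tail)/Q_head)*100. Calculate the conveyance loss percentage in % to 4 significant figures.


loss = ((77.13 - 71.03)/77.13)*100 = 7.909 %
Therefore the conveyance loss percentage = 7.909 %.


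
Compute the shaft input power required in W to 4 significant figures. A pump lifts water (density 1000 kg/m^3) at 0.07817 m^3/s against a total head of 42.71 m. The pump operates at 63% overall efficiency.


Approach: apply hydraulic power then efficiency conversion, P = rho*g*Q*H; P_in = P/eta.
Step 1 — hydraulic power (P = rho*g*Q*H):
  P = 1000 * 9.81 * 0.07817 * 42.71 = 32752.1 W
Step 2 — input power: P_in = P/eta = 32752.1 / 0.63 = 51990 W
Therefore the shaft input power required = 51990 W.


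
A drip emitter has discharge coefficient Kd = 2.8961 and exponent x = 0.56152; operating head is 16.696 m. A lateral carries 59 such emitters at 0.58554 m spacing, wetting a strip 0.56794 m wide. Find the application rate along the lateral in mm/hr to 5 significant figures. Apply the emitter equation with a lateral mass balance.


Approach: apply the emitter equation with a lateral mass balance, q = Kd*h^x; Q = n*q; rate = Q/(n*spacing*width).
Step 1 — single emitter flow (q = Kd*h^x):
  q = 2.8961 * 16.696^0.56152 = 14.07132 L/hr
Step 2 — total lateral flow: Q = 59 * 14.07132 = 830.2080 L/hr
Step 3 — wetted area: A = 59 * 0.58554 * 0.56794 = 19.62054 m^2
Step 4 — application rate: Q/A = 830.2080/19.62054 = 42.313 mm/hr
Therefore the application rate along the lateral = 42.313 mm/hr.


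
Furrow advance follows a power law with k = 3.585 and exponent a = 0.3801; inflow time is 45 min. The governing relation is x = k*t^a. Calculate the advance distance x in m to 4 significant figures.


x = 3.585 * 45^0.3801 = 15.24 m
Therefore the advance distance x = 15.24 m.


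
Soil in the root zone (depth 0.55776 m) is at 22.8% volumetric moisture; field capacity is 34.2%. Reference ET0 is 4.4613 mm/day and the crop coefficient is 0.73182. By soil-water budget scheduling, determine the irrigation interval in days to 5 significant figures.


Approach: apply soil-water budget scheduling, SMD = (FC-theta)/100*depth*1000; ETc = ET0*Kc; interval = SMD/ETc.
Step 1 — soil moisture deficit:
  SMD = (34.2 - 22.8)/100 * 0.55776 * 1000 = 63.58464 mm
Step 2 — daily crop ET (ETc = ET0*Kc):
  ETc = 4.4613 * 0.73182 = 3.264869 mm/day
Step 3 — irrigation interval (SMD/ETc):
  interval = 63.58464 / 3.264869 = 19.475 days
Therefore the irrigation interval = 19.475 days.


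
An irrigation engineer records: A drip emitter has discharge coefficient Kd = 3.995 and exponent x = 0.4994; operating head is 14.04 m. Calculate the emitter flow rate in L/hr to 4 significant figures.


Approach: apply the emitter characteristic equation, q = Kd * h^x.
q = 3.995 * 14.04^0.4994 = 14.95 L/hr
Therefore the emitter flow rate = 14.95 L/hr.


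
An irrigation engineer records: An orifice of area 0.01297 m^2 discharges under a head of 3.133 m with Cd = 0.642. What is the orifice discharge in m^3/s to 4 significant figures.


Approach: apply the orifice equation, Q = Cd*A*sqrt(2*g*h).
Q = 0.642 * 0.01297 * sqrt(2*9.81*3.133) = 0.06528 m^3/s
Therefore the orifice discharge = 0.06528 m^3/s.


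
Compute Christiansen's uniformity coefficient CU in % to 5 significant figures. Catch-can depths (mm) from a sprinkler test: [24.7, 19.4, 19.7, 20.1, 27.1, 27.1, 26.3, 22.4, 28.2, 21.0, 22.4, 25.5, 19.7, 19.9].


Approach: apply Christiansen's uniformity coefficient, CU = (1 - mean_abs_deviation/mean)*100.
mean = 23.10714 mm
mean |d_i - mean| = 2.893878 mm
CU = (1 - 2.893878/23.10714)*100 = 87.476 %
Therefore Christiansen's uniformity coefficient CU = 87.476 %.


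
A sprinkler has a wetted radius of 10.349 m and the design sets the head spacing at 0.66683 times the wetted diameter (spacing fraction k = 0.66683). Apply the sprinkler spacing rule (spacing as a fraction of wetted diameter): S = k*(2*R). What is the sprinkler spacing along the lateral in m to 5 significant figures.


S = 0.66683 * (2 * 10.349) = 13.802 m
Therefore the sprinkler spacing along the lateral = 13.802 m.


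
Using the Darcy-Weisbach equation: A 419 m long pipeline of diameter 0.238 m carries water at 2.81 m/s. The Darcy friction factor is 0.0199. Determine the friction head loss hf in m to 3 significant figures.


Approach: apply the Darcy-Weisbach equation, hf = f*(L/D)*(v^2/(2g)).
hf = 0.0199 * (419/0.238) * (2.81^2 / (2*9.81))
hf = 14.1 m
Therefore the friction head loss hf = 14.1 m.


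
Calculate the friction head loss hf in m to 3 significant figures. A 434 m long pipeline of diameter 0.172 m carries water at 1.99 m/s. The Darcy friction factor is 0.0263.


Approach: apply the Darcy-Weisbach equation, hf = f*(L/D)*(v^2/(2g)).
hf = 0.0263 * (434/0.172) * (1.99^2 / (2*9.81))
hf = 13.4 m
Therefore the friction head loss hf = 13.4 m.


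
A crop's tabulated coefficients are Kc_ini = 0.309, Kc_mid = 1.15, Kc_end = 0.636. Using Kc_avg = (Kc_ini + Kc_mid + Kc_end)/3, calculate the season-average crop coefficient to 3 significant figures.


Kc_avg = (0.309 + 1.15 + 0.636)/3 = 0.698
Therefore the season-average crop coefficient = 0.698.


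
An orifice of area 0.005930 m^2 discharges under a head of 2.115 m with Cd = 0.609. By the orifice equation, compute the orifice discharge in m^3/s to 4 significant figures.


Approach: apply the orifice equation, Q = Cd*A*sqrt(2*g*h).
Q = 0.609 * 0.005930 * sqrt(2*9.81*2.115) = 0.02326 m^3/s
Therefore the orifice discharge = 0.02326 m^3/s.


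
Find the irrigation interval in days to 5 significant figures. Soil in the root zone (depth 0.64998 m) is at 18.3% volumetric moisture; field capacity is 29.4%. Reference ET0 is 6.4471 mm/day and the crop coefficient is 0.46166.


Approach: apply soil-water budget scheduling, SMD = (FC-theta)/100*depth*1000; ETc = ET0*Kc; interval = SMD/ETc.
Step 1 — soil moisture deficit:
  SMD = (29.4 - 18.3)/100 * 0.64998 * 1000 = 72.14778 mm
Step 2 — daily crop ET (ETc = ET0*Kc):
  ETc = 6.4471 * 0.46166 = 2.976368 mm/day
Step 3 — irrigation interval (SMD/ETc):
  interval = 72.14778 / 2.976368 = 24.240 days
Therefore the irrigation interval = 24.240 days.


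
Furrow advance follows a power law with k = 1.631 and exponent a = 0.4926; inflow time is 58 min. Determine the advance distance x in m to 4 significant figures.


Approach: apply the power-law advance function, x = k*t^a.
x = 1.631 * 58^0.4926 = 12.05 m
Therefore the advance distance x = 12.05 m.


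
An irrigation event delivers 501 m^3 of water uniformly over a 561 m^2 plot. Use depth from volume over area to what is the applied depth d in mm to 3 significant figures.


Approach: apply depth from volume over area, d = (V/A)*1000.
d = (501 / 561) * 1000 = 893 mm
Therefore the applied depth d = 893 mm.


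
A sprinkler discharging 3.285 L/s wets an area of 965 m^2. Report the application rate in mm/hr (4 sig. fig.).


Approach: apply the application rate relation, rate = (Q/A)*3600.
rate = (3.285 / 965) * 3600 = 12.25 mm/hr
Therefore the application rate = 12.25 mm/hr.


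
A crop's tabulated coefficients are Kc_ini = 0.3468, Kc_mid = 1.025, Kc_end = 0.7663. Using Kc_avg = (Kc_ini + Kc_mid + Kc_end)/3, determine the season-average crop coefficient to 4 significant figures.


Kc_avg = (0.3468 + 1.025 + 0.7663)/3 = 0.7127
Therefore the season-average crop coefficient = 0.7127.


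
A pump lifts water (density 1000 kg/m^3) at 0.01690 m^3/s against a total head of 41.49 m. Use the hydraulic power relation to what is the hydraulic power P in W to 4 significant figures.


Approach: apply the hydraulic power relation, P = rho*g*Q*H.
P = 1000 * 9.81 * 0.01690 * 41.49 = 6879 W
Therefore the hydraulic power P = 6879 W.


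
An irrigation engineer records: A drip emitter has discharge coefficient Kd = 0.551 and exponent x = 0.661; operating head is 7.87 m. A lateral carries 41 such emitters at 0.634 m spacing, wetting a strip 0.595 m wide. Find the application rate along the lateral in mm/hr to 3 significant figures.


Approach: apply the emitter equation with a lateral mass balance, q = Kd*h^x; Q = n*q; rate = Q/(n*spacing*width).
Step 1 — single emitter flow (q = Kd*h^x):
  q = 0.551 * 7.87^0.661 = 2.1547 L/hr
Step 2 — total lateral flow: Q = 41 * 2.1547 = 88.344 L/hr
Step 3 — wetted area: A = 41 * 0.634 * 0.595 = 15.466 m^2
Step 4 — application rate: Q/A = 88.344/15.466 = 5.71 mm/hr
Therefore the application rate along the lateral = 5.71 mm/hr.


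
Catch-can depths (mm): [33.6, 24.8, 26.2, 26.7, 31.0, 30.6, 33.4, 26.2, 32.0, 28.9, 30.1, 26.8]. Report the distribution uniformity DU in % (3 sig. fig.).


Approach: apply the low-quarter distribution uniformity, DU = (mean of lowest quarter of readings / overall mean)*100.
sorted lowest 3 of 12: [24.8, 26.2, 26.2] -> mean = 25.733 mm
overall mean = 29.192 mm
DU = (25.733/29.192)*100 = 88.2 %
Therefore the distribution uniformity DU = 88.2 %.


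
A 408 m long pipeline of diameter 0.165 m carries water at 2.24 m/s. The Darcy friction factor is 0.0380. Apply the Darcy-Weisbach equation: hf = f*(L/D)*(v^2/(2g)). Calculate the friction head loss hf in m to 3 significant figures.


hf = 0.0380 * (408/0.165) * (2.24^2 / (2*9.81))
hf = 24.0 m
Therefore the friction head loss hf = 24.0 m.


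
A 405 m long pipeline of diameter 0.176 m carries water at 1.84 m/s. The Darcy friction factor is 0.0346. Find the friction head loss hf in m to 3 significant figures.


Approach: apply the Darcy-Weisbach equation, hf = f*(L/D)*(v^2/(2g)).
hf = 0.0346 * (405/0.176) * (1.84^2 / (2*9.81))
hf = 13.7 m
Therefore the friction head loss hf = 13.7 m.


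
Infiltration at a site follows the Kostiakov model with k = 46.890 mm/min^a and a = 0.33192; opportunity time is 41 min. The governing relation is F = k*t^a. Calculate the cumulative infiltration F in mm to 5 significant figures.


F = 46.890 * 41^0.33192 = 160.84 mm
Therefore the cumulative infiltration F = 160.84 mm.


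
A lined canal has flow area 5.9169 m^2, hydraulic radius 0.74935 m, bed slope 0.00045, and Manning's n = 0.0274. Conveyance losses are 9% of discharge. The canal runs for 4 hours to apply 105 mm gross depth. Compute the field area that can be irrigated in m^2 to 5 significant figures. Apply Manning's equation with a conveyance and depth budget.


Approach: apply Manning's equation with a conveyance and depth budget, Q = (1/n)*A*R^(2/3)*S^(1/2); Q_field = Q*(1-loss); Area = Q_field*t/(d/1000).
Step 1 — canal discharge (Manning's equation):
  Q = (1/0.0274) * 5.9169 * 0.74935^(2/3) * 0.00045^(1/2) = 3.779257 m^3/s
Step 2 — delivered flow: Q_field = 3.779257*(1 - 9/100) = 3.439124 m^3/s
Step 3 — volume delivered: V = 3.439124 * 4*3600 = 49523.38 m^3
Step 4 — area served: A = V / (depth/1000) = 49523.38 / 0.105 = 471650 m^2
Therefore the field area that can be irrigated = 471650 m^2.


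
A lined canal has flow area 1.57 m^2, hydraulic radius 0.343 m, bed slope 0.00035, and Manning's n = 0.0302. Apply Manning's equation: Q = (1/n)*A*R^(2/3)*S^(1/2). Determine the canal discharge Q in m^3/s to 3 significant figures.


Q = (1/0.0302) * 1.57 * 0.343^(2/3) * 0.00035^(1/2) = 0.477 m^3/s
Therefore the canal discharge Q = 0.477 m^3/s.


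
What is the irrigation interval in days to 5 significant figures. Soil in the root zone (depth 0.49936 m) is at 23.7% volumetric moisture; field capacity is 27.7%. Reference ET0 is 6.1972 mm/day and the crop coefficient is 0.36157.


Approach: apply soil-water budget scheduling, SMD = (FC-theta)/100*depth*1000; ETc = ET0*Kc; interval = SMD/ETc.
Step 1 — soil moisture deficit:
  SMD = (27.7 - 23.7)/100 * 0.49936 * 1000 = 19.97440 mm
Step 2 — daily crop ET (ETc = ET0*Kc):
  ETc = 6.1972 * 0.36157 = 2.240722 mm/day
Step 3 — irrigation interval (SMD/ETc):
  interval = 19.97440 / 2.240722 = 8.9143 days
Therefore the irrigation interval = 8.9143 days.


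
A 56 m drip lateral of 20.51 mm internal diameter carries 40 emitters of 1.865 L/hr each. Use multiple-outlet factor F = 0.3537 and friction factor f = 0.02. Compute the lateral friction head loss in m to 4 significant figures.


Approach: apply Darcy-Weisbach with the multiple-outlet F-factor, Q = n*q/(3600*1000) m^3/s; v = Q/A; hf = F*f*(L/D)*(v^2/(2g)).
Q = 40*1.865/(3600*1000) = 2.07222e-05 m^3/s
A = pi*(20.51e-3/2)^2 = 3.30386e-04 m^2, so v = Q/A = 0.0627213 m/s
hf = 0.3537*0.02*(56/0.02051)*(0.0627213^2/(2*9.81)) = 0.003873 m
Therefore the lateral friction head loss = 0.003873 m.


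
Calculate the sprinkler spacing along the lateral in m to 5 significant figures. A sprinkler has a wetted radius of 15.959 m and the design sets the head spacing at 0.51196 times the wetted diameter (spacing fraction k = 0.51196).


Approach: apply the sprinkler spacing rule (spacing as a fraction of wetted diameter), S = k*(2*R).
S = 0.51196 * (2 * 15.959) = 16.341 m
Therefore the sprinkler spacing along the lateral = 16.341 m.


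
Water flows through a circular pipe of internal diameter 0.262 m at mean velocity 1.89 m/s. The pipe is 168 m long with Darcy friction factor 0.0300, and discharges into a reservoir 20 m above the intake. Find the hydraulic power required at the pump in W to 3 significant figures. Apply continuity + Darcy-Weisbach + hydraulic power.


Approach: apply continuity + Darcy-Weisbach + hydraulic power, Q = A*v; hf = f*(L/D)*(v^2/(2g)); H = static + hf; P = rho*g*Q*H.
Step 1 — flow rate (continuity, Q = A*v):
  A = pi*(0.262/2)^2 = 0.053913 m^2
  Q = 0.053913 * 1.89 = 0.10190 m^3/s
Step 2 — friction head loss (Darcy-Weisbach):
  hf = 0.0300 * (168/0.262) * (1.89^2 / (2*9.81))
  hf = 3.5023 m
Step 3 — total head: H = 20 + 3.5023 = 23.502 m
Step 4 — hydraulic power (P = rho*g*Q*H):
  P = 1000 * 9.81 * 0.10190 * 23.502 = 23500 W
Therefore the hydraulic power required at the pump = 23500 W.


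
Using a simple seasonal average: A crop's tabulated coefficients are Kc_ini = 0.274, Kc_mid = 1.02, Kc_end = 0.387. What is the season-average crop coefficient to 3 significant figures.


Approach: apply a simple seasonal average, Kc_avg = (Kc_ini + Kc_mid + Kc_end)/3.
Kc_avg = (0.274 + 1.02 + 0.387)/3 = 0.560
Therefore the season-average crop coefficient = 0.560.


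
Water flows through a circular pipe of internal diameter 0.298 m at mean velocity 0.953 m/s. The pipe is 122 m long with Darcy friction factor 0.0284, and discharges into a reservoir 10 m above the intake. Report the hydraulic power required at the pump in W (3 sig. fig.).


Approach: apply continuity + Darcy-Weisbach + hydraulic power, Q = A*v; hf = f*(L/D)*(v^2/(2g)); H = static + hf; P = rho*g*Q*H.
Step 1 — flow rate (continuity, Q = A*v):
  A = pi*(0.298/2)^2 = 0.069746 m^2
  Q = 0.069746 * 0.953 = 0.066468 m^3/s
Step 2 — friction head loss (Darcy-Weisbach):
  hf = 0.0284 * (122/0.298) * (0.953^2 / (2*9.81))
  hf = 0.53821 m
Step 3 — total head: H = 10 + 0.53821 = 10.538 m
Step 4 — hydraulic power (P = rho*g*Q*H):
  P = 1000 * 9.81 * 0.066468 * 10.538 = 6870 W
Therefore the hydraulic power required at the pump = 6870 W.


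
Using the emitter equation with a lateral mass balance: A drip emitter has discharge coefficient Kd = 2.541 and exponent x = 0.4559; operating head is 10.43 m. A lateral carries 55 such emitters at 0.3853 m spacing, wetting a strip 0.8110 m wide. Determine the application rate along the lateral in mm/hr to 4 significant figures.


Approach: apply the emitter equation with a lateral mass balance, q = Kd*h^x; Q = n*q; rate = Q/(n*spacing*width).
Step 1 — single emitter flow (q = Kd*h^x):
  q = 2.541 * 10.43^0.4559 = 7.40015 L/hr
Step 2 — total lateral flow: Q = 55 * 7.40015 = 407.008 L/hr
Step 3 — wetted area: A = 55 * 0.3853 * 0.8110 = 17.1863 m^2
Step 4 — application rate: Q/A = 407.008/17.1863 = 23.68 mm/hr
Therefore the application rate along the lateral = 23.68 mm/hr.


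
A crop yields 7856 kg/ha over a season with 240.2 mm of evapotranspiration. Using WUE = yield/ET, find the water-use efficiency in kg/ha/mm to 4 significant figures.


WUE = 7856 / 240.2 = 32.71 kg/ha/mm
Therefore the water-use efficiency = 32.71 kg/ha/mm.


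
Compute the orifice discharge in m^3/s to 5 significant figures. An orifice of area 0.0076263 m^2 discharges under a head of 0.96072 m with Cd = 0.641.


Approach: apply the orifice equation, Q = Cd*A*sqrt(2*g*h).
Q = 0.641 * 0.0076263 * sqrt(2*9.81*0.96072) = 0.021224 m^3/s
Therefore the orifice discharge = 0.021224 m^3/s.


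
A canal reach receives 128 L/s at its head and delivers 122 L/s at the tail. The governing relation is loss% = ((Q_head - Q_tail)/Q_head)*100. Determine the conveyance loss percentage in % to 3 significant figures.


loss = ((128 - 122)/128)*100 = 4.69 %
Therefore the conveyance loss percentage = 4.69 %.


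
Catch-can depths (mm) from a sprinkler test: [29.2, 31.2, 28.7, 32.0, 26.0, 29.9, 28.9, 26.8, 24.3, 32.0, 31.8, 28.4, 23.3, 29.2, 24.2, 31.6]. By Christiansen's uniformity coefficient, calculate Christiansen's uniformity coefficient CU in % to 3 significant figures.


Approach: apply Christiansen's uniformity coefficient, CU = (1 - mean_abs_deviation/mean)*100.
mean = 28.594 mm
mean |d_i - mean| = 2.3203 mm
CU = (1 - 2.3203/28.594)*100 = 91.9 %
Therefore Christiansen's uniformity coefficient CU = 91.9 %.


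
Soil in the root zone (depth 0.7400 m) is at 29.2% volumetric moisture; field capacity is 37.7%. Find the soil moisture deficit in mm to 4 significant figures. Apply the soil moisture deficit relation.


Approach: apply the soil moisture deficit relation, SMD = (FC - theta)/100 * depth * 1000.
SMD = (37.7 - 29.2)/100 * 0.7400 * 1000 = 62.90 mm
Therefore the soil moisture deficit = 62.90 mm.


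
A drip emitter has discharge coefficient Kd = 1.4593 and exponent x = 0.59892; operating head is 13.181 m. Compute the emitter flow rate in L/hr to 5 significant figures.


Approach: apply the emitter characteristic equation, q = Kd * h^x.
q = 1.4593 * 13.181^0.59892 = 6.8376 L/hr
Therefore the emitter flow rate = 6.8376 L/hr.


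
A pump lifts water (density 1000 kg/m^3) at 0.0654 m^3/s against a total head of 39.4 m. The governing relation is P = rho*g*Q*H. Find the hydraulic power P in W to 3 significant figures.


P = 1000 * 9.81 * 0.0654 * 39.4 = 25300 W
Therefore the hydraulic power P = 25300 W.


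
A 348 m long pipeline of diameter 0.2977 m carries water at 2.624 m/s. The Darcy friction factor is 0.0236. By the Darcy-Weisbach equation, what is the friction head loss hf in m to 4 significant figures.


Approach: apply the Darcy-Weisbach equation, hf = f*(L/D)*(v^2/(2g)).
hf = 0.0236 * (348/0.2977) * (2.624^2 / (2*9.81))
hf = 9.681 m
Therefore the friction head loss hf = 9.681 m.


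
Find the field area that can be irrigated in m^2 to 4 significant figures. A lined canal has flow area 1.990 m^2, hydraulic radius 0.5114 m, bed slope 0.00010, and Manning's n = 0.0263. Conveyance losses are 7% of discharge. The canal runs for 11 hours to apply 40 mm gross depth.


Approach: apply Manning's equation with a conveyance and depth budget, Q = (1/n)*A*R^(2/3)*S^(1/2); Q_field = Q*(1-loss); Area = Q_field*t/(d/1000).
Step 1 — canal discharge (Manning's equation):
  Q = (1/0.0263) * 1.990 * 0.5114^(2/3) * 0.00010^(1/2) = 0.483880 m^3/s
Step 2 — delivered flow: Q_field = 0.483880*(1 - 7/100) = 0.450009 m^3/s
Step 3 — volume delivered: V = 0.450009 * 11*3600 = 17820.3 m^3
Step 4 — area served: A = V / (depth/1000) = 17820.3 / 0.04 = 445500 m^2
Therefore the field area that can be irrigated = 445500 m^2.


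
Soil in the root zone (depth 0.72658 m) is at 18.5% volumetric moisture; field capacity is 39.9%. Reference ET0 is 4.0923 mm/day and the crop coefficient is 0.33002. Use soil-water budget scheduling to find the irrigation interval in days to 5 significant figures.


Approach: apply soil-water budget scheduling, SMD = (FC-theta)/100*depth*1000; ETc = ET0*Kc; interval = SMD/ETc.
Step 1 — soil moisture deficit:
  SMD = (39.9 - 18.5)/100 * 0.72658 * 1000 = 155.4881 mm
Step 2 — daily crop ET (ETc = ET0*Kc):
  ETc = 4.0923 * 0.33002 = 1.350541 mm/day
Step 3 — irrigation interval (SMD/ETc):
  interval = 155.4881 / 1.350541 = 115.13 days
Therefore the irrigation interval = 115.13 days.


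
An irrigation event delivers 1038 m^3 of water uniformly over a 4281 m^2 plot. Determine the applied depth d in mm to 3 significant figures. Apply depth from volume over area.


Approach: apply depth from volume over area, d = (V/A)*1000.
d = (1038 / 4281) * 1000 = 242 mm
Therefore the applied depth d = 242 mm.


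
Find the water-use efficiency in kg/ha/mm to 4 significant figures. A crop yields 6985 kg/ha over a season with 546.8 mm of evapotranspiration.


Approach: apply the water-use efficiency ratio, WUE = yield/ET.
WUE = 6985 / 546.8 = 12.77 kg/ha/mm
Therefore the water-use efficiency = 12.77 kg/ha/mm.
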